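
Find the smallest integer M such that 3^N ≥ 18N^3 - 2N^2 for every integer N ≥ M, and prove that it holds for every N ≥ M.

M = 9

At N = 8: 6561 < 9088, so the inequality fails and M ≥ 9. We prove 3^N ≥ 18N^3 - 2N^2 for all N ≥ 9.
Base case (N = 9): 3^N = 19683 and 18N^3 - 2N^2 = 12960, so 19683 ≥ 12960.
Inductive step: suppose the statement holds for some p ≥ 9, so 3^p ≥ 18p^3 - 2p^2.
Then 3^(p + 1) = 3·(3^p) ≥ 3·(18p^3 - 2p^2).
Also, for p ≥ 9 we have 3·(18p^3 - 2p^2) ≥ 18(p+1)^3 - 2(p+1)^2, since 3·(18p^3 - 2p^2) − (18(p+1)^3 - 2(p+1)^2) = 36p^3 - 58p^2 - 50p - 16, which is nonnegative for all p ≥ 9.
Combining, 3^(p + 1) ≥ 18(p+1)^3 - 2(p+1)^2.
By the principle of mathematical induction, the result holds for all N ≥ 9.
Hence the smallest such M is 9.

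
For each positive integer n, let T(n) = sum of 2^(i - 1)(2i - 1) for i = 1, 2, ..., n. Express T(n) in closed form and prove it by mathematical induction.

We claim T(n) = 2^n(2n - 3) + 3 for all n ≥ 1.
Base step (n = 1): T(1) = 1, and the closed form gives 1. They agree.
Inductive step: suppose the statement holds for some i ≥ 1, so T(i) = 2^i(2i - 3) + 3.
Then T(i+1) = T(i) + (2^i(2i + 1)) = (2^i(2i - 3) + 3) + (2^i(2i + 1)).
Simplifying, T(i+1) = -2^(i + 1) + 2^(i + 2)i + 3 = 2^(i+1)(2(i+1) - 3) + 3,
which is the closed form with n = i+1.
Hence, by induction on n, the claim holds for every n ≥ 1.

T(n) = 2^n(2n - 3) + 3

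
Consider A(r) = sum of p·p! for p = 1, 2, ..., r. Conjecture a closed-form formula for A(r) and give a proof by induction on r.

A(r) = (r + 1)! - 1

We claim A(r) = (r + 1)! - 1 for all r ≥ 1.
For the base case r = 1: A(1) = 1, and the closed form gives 1. They agree.
Suppose the result is true for r = p, so A(p) = (p + 1)! - 1.
Then A(p+1) = A(p) + ((p + 1)(p + 1)!) = ((p + 1)! - 1) + ((p + 1)(p + 1)!).
Simplifying, A(p+1) = ((p+1) + 1)! - 1,
which is the closed form with r = p+1.
By the principle of mathematical induction, the result holds for all r ≥ 1.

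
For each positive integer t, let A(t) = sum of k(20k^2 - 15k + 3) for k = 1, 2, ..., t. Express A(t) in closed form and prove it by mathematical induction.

A(t) = t(t + 1)(5t^2 - 1)

We claim A(t) = t(t + 1)(5t^2 - 1) for all t ≥ 1.
For the base case t = 1: A(1) = 8, and the closed form gives 8. They agree.
Inductive step: assume the claim holds for t = k, so A(k) = k(5k^3 + 5k^2 - k - 1).
Then A(k+1) = A(k) + (20k^3 + 45k^2 + 33k + 8) = (k(5k^3 + 5k^2 - k - 1)) + (20k^3 + 45k^2 + 33k + 8).
Simplifying, A(k+1) = (k + 1)(k + 2)(5k^2 + 10k + 4) = (k+1)((k+1) + 1)(5(k+1)^2 - 1),
which is the closed form with t = k+1.
By the principle of mathematical induction, the result holds for all t ≥ 1.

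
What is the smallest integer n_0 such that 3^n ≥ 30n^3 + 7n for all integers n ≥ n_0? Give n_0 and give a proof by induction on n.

At n = 9: 19683 < 21933, so the inequality fails and n_0 ≥ 10. We prove 3^n ≥ 30n^3 + 7n for all n ≥ 10.
Base step (n = 10): 3^n = 59049 and 30n^3 + 7n = 30070, so 59049 ≥ 30070.
Suppose the result is true for n = m, so 3^m ≥ 30m^3 + 7m.
Then 3^(m + 1) = 3·(3^m) ≥ 3·(30m^3 + 7m).
Also, for m ≥ 10 we have 3·(30m^3 + 7m) ≥ 30(m+1)^3 + 7(m+1), since 3·(30m^3 + 7m) − (30(m+1)^3 + 7(m+1)) = 60m^3 - 90m^2 - 76m - 37, which is nonnegative for all m ≥ 10.
Combining, 3^(m + 1) ≥ 30(m+1)^3 + 7(m+1).
This completes the induction.
Hence the smallest such n_0 is 10.

n_0 = 10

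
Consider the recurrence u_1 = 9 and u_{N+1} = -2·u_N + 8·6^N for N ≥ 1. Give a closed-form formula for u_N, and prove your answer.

u_N = 3(-2)^(N - 1) + 6^N

Computing the first terms: u_1 = 9, u_2 = 30, u_3 = 228. This suggests u_N = 3(-2)^(N - 1) + 6^N.
Base step (N = 1): the formula gives 9 = 9 = u_1.
Suppose the result is true for N = i, so u_i = 3(-2)^(i - 1) + 6^i.
Then u_{i+1} = -2·u_i + 8·6^i = -2·(3(-2)^(i - 1) + 6^i) + 8·6^i = 3(-2)^i + 6^(i + 1) = 3(-2)^((i+1) - 1) + 6^(i+1),
which is the claimed formula at N = i+1.
Hence, by induction on N, the claim holds for every N ≥ 1.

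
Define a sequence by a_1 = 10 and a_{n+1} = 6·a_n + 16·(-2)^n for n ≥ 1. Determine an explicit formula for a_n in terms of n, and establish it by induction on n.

Computing the first terms: a_1 = 10, a_2 = 28, a_3 = 232. This suggests a_n = (-2)^(n + 1) + 6^n.
Base case (n = 1): the formula gives 10 = 10 = a_1.
Suppose the result is true for n = k, so a_k = (-2)^(k + 1) + 6^k.
Then a_{k+1} = 6·a_k + 16·(-2)^k = 6·((-2)^(k + 1) + 6^k) + 16·(-2)^k = (-2)^(k + 2) + 6^(k + 1) = (-2)^((k+1) + 1) + 6^(k+1),
which is the claimed formula at n = k+1.
Hence, by induction on n, the claim holds for every n ≥ 1.

a_n = (-2)^(n + 1) + 6^n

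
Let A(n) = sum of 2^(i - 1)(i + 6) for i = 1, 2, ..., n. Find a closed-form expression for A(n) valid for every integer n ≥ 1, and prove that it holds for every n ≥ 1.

We claim A(n) = 2^n(n + 5) - 5 for all n ≥ 1.
Base step (n = 1): A(1) = 7, and the closed form gives 7. They agree.
Inductive step: assume the claim holds for n = i, so A(i) = 2^i(i + 5) - 5.
Then A(i+1) = A(i) + (2^i(i + 7)) = (2^i(i + 5) - 5) + (2^i(i + 7)).
Simplifying, A(i+1) = 2·2^i·i + 12·2^i - 5 = 2^(i+1)((i+1) + 5) - 5,
which is the closed form with n = i+1.
By the principle of mathematical induction, the result holds for all n ≥ 1.

A(n) = 2^n(n + 5) - 5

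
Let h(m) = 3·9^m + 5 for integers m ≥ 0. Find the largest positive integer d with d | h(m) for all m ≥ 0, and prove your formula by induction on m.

Computing the first values: h(0) = 8 and h(1) = 32; gcd(8, 32) = 8, so d ≤ 8.
We prove 8 | 3·9^m + 5 for all m ≥ 0 by induction on m.
For the base case m = 0: h(0) = 8 = 8·(1), so 8 | h(0).
For the inductive step, assume it holds for an arbitrary i ≥ 0, i.e. 8 | h(i). Then
h(i+1) = 3·9^(i+1) + 5 = 9·(3·9^i + 5) - 40 = 9·h(i) - 40. The first term is divisible by 8 by the inductive hypothesis, and -40 is divisible by 8. Hence 8 | h(i+1).
By the principle of mathematical induction, the result holds for all m ≥ 0.
Therefore the largest such d is 8.

d = 8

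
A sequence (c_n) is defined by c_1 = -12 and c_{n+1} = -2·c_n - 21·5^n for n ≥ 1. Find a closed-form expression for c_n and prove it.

Computing the first terms: c_1 = -12, c_2 = -81, c_3 = -363. This suggests c_n = 3(-2)^(n - 1) - 3·5^n.
For the base case n = 1: the formula gives -12 = -12 = c_1.
Suppose the result is true for n = m, so c_m = 3(-2)^(m - 1) - 3·5^m.
Then c_{m+1} = -2·c_m - 21·5^m = -2·(3(-2)^(m - 1) - 3·5^m) - 21·5^m = 3(-2)^m - 3·5^(m + 1) = 3(-2)^((m+1) - 1) - 3·5^(m+1),
which is the claimed formula at n = m+1.
By the principle of mathematical induction, the result holds for all n ≥ 1.

c_n = 3(-2)^(n - 1) - 3·5^n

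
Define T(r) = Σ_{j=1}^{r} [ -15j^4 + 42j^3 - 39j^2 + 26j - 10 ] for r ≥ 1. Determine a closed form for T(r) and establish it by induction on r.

We claim T(r) = -r(3r^4 - 3r^3 - 3r^2 - 4r + 3) for all r ≥ 1.
Base step (r = 1): T(1) = 4, and the closed form gives 4. They agree.
Inductive step: suppose the statement holds for some j ≥ 1, so T(j) = j(-3j^4 + 3j^3 + 3j^2 + 4j - 3).
Then T(j+1) = T(j) + (-15j^4 - 18j^3 - 3j^2 + 14j + 4) = (j(-3j^4 + 3j^3 + 3j^2 + 4j - 3)) + (-15j^4 - 18j^3 - 3j^2 + 14j + 4).
Simplifying, T(j+1) = -(j + 1)(3j^4 + 9j^3 + 6j^2 - 7j - 4) = -(j+1)(3(j+1)^4 - 3(j+1)^3 - 3(j+1)^2 - 4(j+1) + 3),
which is the closed form with r = j+1.
By the principle of mathematical induction, the result holds for all r ≥ 1.

T(r) = -r(3r^4 - 3r^3 - 3r^2 - 4r + 3)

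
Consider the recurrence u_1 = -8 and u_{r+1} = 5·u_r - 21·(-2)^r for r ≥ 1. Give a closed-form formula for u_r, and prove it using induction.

Computing the first terms: u_1 = -8, u_2 = 2, u_3 = -74. This suggests u_r = 3(-2)^r - 2·5^(r - 1).
For the base case r = 1: the formula gives -8 = -8 = u_1.
Inductive step: suppose the statement holds for some m ≥ 1, so u_m = 3(-2)^m - 2·5^(m - 1).
Then u_{m+1} = 5·u_m - 21·(-2)^m = 5·(3(-2)^m - 2·5^(m - 1)) - 21·(-2)^m = 3(-2)^(m + 1) - 2·5^m = 3(-2)^(m+1) - 2·5^((m+1) - 1),
which is the claimed formula at r = m+1.
By the principle of mathematical induction, the result holds for all r ≥ 1.

u_r = 3(-2)^r - 2·5^(r - 1)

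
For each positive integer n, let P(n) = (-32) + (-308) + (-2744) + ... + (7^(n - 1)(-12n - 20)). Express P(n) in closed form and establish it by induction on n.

P(n) = -7^n(2n + 3) + 3

We claim P(n) = -7^n(2n + 3) + 3 for all n ≥ 1.
When n = 1: P(1) = -32, and the closed form gives -32. They agree.
Suppose the result is true for n = m, so P(m) = -7^m(2m + 3) + 3.
Then P(m+1) = P(m) + (7^m(-12m - 32)) = (-7^m(2m + 3) + 3) + (7^m(-12m - 32)).
Simplifying, P(m+1) = -14·7^m·m - 35·7^m + 3 = -7^(m+1)(2(m+1) + 3) + 3,
which is the closed form with n = m+1.
This completes the induction.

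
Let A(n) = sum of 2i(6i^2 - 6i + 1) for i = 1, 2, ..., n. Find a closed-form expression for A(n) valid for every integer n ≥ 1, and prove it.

We claim A(n) = n(n + 1)(3n^2 - n - 1) for all n ≥ 1.
Base case (n = 1): A(1) = 2, and the closed form gives 2. They agree.
For the inductive step, assume it holds for an arbitrary i ≥ 1, so A(i) = i(3i^3 + 2i^2 - 2i - 1).
Then A(i+1) = A(i) + (12i^3 + 24i^2 + 14i + 2) = (i(3i^3 + 2i^2 - 2i - 1)) + (12i^3 + 24i^2 + 14i + 2).
Simplifying, A(i+1) = (i + 1)(i + 2)(3i^2 + 5i + 1) = (i+1)((i+1) + 1)(3(i+1)^2 - (i+1) - 1),
which is the closed form with n = i+1.
By induction, the statement is established for all n ≥ 1.

A(n) = n(n + 1)(3n^2 - n - 1)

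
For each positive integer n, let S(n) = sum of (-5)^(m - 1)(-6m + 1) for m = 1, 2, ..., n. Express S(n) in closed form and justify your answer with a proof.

S(n) = (-5)^n·n

We claim S(n) = (-5)^n·n for all n ≥ 1.
For the base case n = 1: S(1) = -5, and the closed form gives -5. They agree.
Suppose the result is true for n = m, so S(m) = (-5)^m·m.
Then S(m+1) = S(m) + ((-5)^m(-6m - 5)) = ((-5)^m·m) + ((-5)^m(-6m - 5)).
Simplifying, S(m+1) = (-5)^(m + 1)(m + 1) = (-5)^(m+1)·(m+1),
which is the closed form with n = m+1.
Hence, by induction on n, the claim holds for every n ≥ 1.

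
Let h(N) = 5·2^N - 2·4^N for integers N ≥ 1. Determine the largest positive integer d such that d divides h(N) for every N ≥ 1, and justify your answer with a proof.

Computing the first values: h(1) = 2 and h(2) = -12; gcd(2, -12) = 2, so d ≤ 2.
We prove 2 | 5·2^N - 2·4^N for all N ≥ 1 by induction on N.
Base case (N = 1): h(1) = 2 = 2·(1), so 2 | h(1).
Suppose the result is true for N = p, i.e. 2 | h(p). Then
h(p+1) − 4·h(p) = (5·2^(p+1) - 2·4^(p+1)) − 4·(5·2^p - 2·4^p) = (5)·2^p·(2 − 4) = (-10)·2^p. Since 2 | h(p) by the inductive hypothesis, 2 | 4·h(p); and 2 | -10 since -10 = 2·-5. Therefore 2 | h(p+1).
Hence, by induction on N, the claim holds for every N ≥ 1.
Therefore the largest such d is 2.

d = 2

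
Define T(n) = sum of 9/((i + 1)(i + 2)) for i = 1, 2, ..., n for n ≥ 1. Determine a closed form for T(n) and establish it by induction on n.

T(n) = 9n/(2(n + 2))

We claim T(n) = 9n/(2(n + 2)) for all n ≥ 1.
Base step (n = 1): T(1) = 3/2, and the closed form gives 3/2. They agree.
Inductive step: suppose the statement holds for some i ≥ 1, so T(i) = 9i/(2(i + 2)).
Then T(i+1) = T(i) + (9/((i + 2)(i + 3))) = (9i/(2(i + 2))) + (9/((i + 2)(i + 3))).
Simplifying, T(i+1) = 9(i + 1)/(2(i + 3)) = 9(i+1)/(2((i+1) + 2)),
which is the closed form with n = i+1.
By the principle of mathematical induction, the result holds for all n ≥ 1.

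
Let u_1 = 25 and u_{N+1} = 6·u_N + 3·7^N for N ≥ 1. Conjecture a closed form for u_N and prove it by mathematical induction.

u_N = 4·6^(N - 1) + 3·7^N

Computing the first terms: u_1 = 25, u_2 = 171, u_3 = 1173. This suggests u_N = 4·6^(N - 1) + 3·7^N.
For the base case N = 1: the formula gives 25 = 25 = u_1.
For the inductive step, assume it holds for an arbitrary m ≥ 1, so u_m = 4·6^(m - 1) + 3·7^m.
Then u_{m+1} = 6·u_m + 3·7^m = 6·(4·6^(m - 1) + 3·7^m) + 3·7^m = 4·6^m + 3·7^(m + 1) = 4·6^((m+1) - 1) + 3·7^(m+1),
which is the claimed formula at N = m+1.
By the principle of mathematical induction, the result holds for all N ≥ 1.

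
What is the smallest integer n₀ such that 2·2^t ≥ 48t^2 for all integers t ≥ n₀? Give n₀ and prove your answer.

At t = 11: 4096 < 5808, so the inequality fails and n₀ ≥ 12. We prove 2·2^t ≥ 48t^2 for all t ≥ 12.
Base case (t = 12): 2·2^t = 8192 and 48t^2 = 6912, so 8192 ≥ 6912.
For the inductive step, assume it holds for an arbitrary p ≥ 12, so 2·2^p ≥ 48p^2.
Then 2·2^(p + 1) = 2·(2·2^p) ≥ 2·(48p^2).
Also, for p ≥ 12 we have 2·(48p^2) ≥ 48(p+1)^2, since 2 ≥ (1 + 1/p)^2 for all p ≥ 12.
Combining, 2·2^(p + 1) ≥ 48(p+1)^2.
By the principle of mathematical induction, the result holds for all t ≥ 12.
Hence the smallest such n₀ is 12.

n₀ = 12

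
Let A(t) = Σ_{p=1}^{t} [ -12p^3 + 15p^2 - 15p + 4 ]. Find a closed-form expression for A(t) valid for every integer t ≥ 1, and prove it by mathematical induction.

We claim A(t) = -t(3t + 1)(t^2 + 1) for all t ≥ 1.
When t = 1: A(1) = -8, and the closed form gives -8. They agree.
Suppose the result is true for t = p, so A(p) = p(-3p^3 - p^2 - 3p - 1).
Then A(p+1) = A(p) + (-12p^3 - 21p^2 - 21p - 8) = (p(-3p^3 - p^2 - 3p - 1)) + (-12p^3 - 21p^2 - 21p - 8).
Simplifying, A(p+1) = -(p + 1)(3p + 4)(p^2 + 2p + 2) = -(p+1)(3(p+1) + 1)((p+1)^2 + 1),
which is the closed form with t = p+1.
Hence, by induction on t, the claim holds for every t ≥ 1.

A(t) = -t(3t + 1)(t^2 + 1)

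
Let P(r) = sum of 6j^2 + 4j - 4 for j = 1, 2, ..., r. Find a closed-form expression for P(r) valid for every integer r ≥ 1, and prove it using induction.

We claim P(r) = r(2r^2 + 5r - 1) for all r ≥ 1.
When r = 1: P(1) = 6, and the closed form gives 6. They agree.
Inductive step: assume the claim holds for r = j, so P(j) = j(2j^2 + 5j - 1).
Then P(j+1) = P(j) + (6j^2 + 16j + 6) = (j(2j^2 + 5j - 1)) + (6j^2 + 16j + 6).
Simplifying, P(j+1) = (j + 1)(2j^2 + 9j + 6) = (j+1)(2(j+1)^2 + 5(j+1) - 1),
which is the closed form with r = j+1.
Hence, by induction on r, the claim holds for every r ≥ 1.

P(r) = r(2r^2 + 5r - 1)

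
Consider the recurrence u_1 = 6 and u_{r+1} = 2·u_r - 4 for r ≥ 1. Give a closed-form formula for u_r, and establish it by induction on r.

Computing the first terms: u_1 = 6, u_2 = 8, u_3 = 12. This suggests u_r = 2^r + 4.
Base case (r = 1): the formula gives 6 = 6 = u_1.
For the inductive step, assume it holds for an arbitrary p ≥ 1, so u_p = 2^p + 4.
Then u_{p+1} = 2·u_p - 4 = 2·(2^p + 4) - 4 = 2^(p + 1) + 4,
which is the claimed formula at r = p+1.
By the principle of mathematical induction, the result holds for all r ≥ 1.

u_r = 2^r + 4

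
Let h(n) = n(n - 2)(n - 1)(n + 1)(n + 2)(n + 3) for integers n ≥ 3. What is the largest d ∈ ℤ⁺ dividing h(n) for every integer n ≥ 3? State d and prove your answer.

Computing the first values: h(3) = 720 and h(4) = 5040; gcd(720, 5040) = 720, so d ≤ 720.
We prove 720 | n(n - 2)(n - 1)(n + 1)(n + 2)(n + 3) for all n ≥ 3 by induction on n.
For the base case n = 3: h(3) = 720 = 720·(1), so 720 | h(3).
Inductive step: suppose the statement holds for some r ≥ 3, i.e. 720 | h(r). Then
h(r+1) − h(r) = (r-1)·r·(r+1)·(r+2)·(r+3)·(r+4) − (r-2)·(r-1)·r·(r+1)·(r+2)·(r+3) = (r-1)·r·(r+1)·(r+2)·(r+3)·[(r+4) − (r-2)] = 6·(r-1)·r·(r+1)·(r+2)·(r+3). The product of 5 consecutive integers is divisible by (5)! = 120, so h(r+1) − h(r) is divisible by 6·120 = 720. By the inductive hypothesis 720 | h(r), hence 720 | h(r+1).
By the principle of mathematical induction, the result holds for all n ≥ 3.
Therefore the largest such d is 720.

d = 720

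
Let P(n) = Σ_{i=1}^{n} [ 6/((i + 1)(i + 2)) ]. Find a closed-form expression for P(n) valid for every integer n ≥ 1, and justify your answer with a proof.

We claim P(n) = 3n/(n + 2) for all n ≥ 1.
When n = 1: P(1) = 1, and the closed form gives 1. They agree.
For the inductive step, assume it holds for an arbitrary i ≥ 1, so P(i) = 3i/(i + 2).
Then P(i+1) = P(i) + (6/((i + 2)(i + 3))) = (3i/(i + 2)) + (6/((i + 2)(i + 3))).
Simplifying, P(i+1) = 3(i + 1)/(i + 3) = 3(i+1)/((i+1) + 2),
which is the closed form with n = i+1.
Hence, by induction on n, the claim holds for every n ≥ 1.

P(n) = 3n/(n + 2)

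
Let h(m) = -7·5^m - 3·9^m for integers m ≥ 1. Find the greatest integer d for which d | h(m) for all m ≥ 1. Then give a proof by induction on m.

d = 2

Computing the first values: h(1) = -62 and h(2) = -418; gcd(-62, -418) = 2, so d ≤ 2.
We prove 2 | -7·5^m - 3·9^m for all m ≥ 1 by induction on m.
When m = 1: h(1) = -62 = 2·(-31), so 2 | h(1).
Suppose the result is true for m = i, i.e. 2 | h(i). Then
h(i+1) − 9·h(i) = (-7·5^(i+1) - 3·9^(i+1)) − 9·(-7·5^i - 3·9^i) = (-7)·5^i·(5 − 9) = (28)·5^i. Since 2 | h(i) by the inductive hypothesis, 2 | 9·h(i); and 2 | 28 since 28 = 2·14. Therefore 2 | h(i+1).
By induction, the statement is established for all m ≥ 1.
Therefore the largest such d is 2.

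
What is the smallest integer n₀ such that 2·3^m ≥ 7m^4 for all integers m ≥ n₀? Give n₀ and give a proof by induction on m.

n₀ = 10

At m = 9: 39366 < 45927, so the inequality fails and n₀ ≥ 10. We prove 2·3^m ≥ 7m^4 for all m ≥ 10.
Base step (m = 10): 2·3^m = 118098 and 7m^4 = 70000, so 118098 ≥ 70000.
For the inductive step, assume it holds for an arbitrary i ≥ 10, so 2·3^i ≥ 7i^4.
Then 2·3^(i + 1) = 3·(2·3^i) ≥ 3·(7i^4).
Also, for i ≥ 10 we have 3·(7i^4) ≥ 7(i+1)^4, since 3 ≥ (1 + 1/i)^4 for all i ≥ 10.
Combining, 2·3^(i + 1) ≥ 7(i+1)^4.
This completes the induction.
Hence the smallest such n₀ is 10.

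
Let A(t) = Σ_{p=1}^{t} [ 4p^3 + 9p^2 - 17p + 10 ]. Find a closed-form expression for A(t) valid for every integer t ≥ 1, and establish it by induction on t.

We claim A(t) = t(t^3 + 5t^2 - 3t + 3) for all t ≥ 1.
For the base case t = 1: A(1) = 6, and the closed form gives 6. They agree.
For the inductive step, assume it holds for an arbitrary p ≥ 1, so A(p) = p(p^3 + 5p^2 - 3p + 3).
Then A(p+1) = A(p) + (4p^3 + 21p^2 + 13p + 6) = (p(p^3 + 5p^2 - 3p + 3)) + (4p^3 + 21p^2 + 13p + 6).
Simplifying, A(p+1) = (p + 1)(p^3 + 8p^2 + 10p + 6) = (p+1)((p+1)^3 + 5(p+1)^2 - 3(p+1) + 3),
which is the closed form with t = p+1.
Hence, by induction on t, the claim holds for every t ≥ 1.

A(t) = t(t^3 + 5t^2 - 3t + 3)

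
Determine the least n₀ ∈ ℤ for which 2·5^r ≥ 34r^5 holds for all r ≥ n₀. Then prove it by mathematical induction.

At r = 8: 781250 < 1114112, so the inequality fails and n₀ ≥ 9. We prove 2·5^r ≥ 34r^5 for all r ≥ 9.
When r = 9: 2·5^r = 3906250 and 34r^5 = 2007666, so 3906250 ≥ 2007666.
Suppose the result is true for r = i, so 2·5^i ≥ 34i^5.
Then 2·5^(i + 1) = 5·(2·5^i) ≥ 5·(34i^5).
Also, for i ≥ 9 we have 5·(34i^5) ≥ 34(i+1)^5, since 5 ≥ (1 + 1/i)^5 for all i ≥ 9.
Combining, 2·5^(i + 1) ≥ 34(i+1)^5.
This completes the induction.
Hence the smallest such n₀ is 9.

n₀ = 9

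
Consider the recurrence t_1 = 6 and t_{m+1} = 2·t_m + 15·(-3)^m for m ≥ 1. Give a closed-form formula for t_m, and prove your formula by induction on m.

Computing the first terms: t_1 = 6, t_2 = -33, t_3 = 69. This suggests t_m = (-3)^(m + 1) - 3·2^(m - 1).
Base case (m = 1): the formula gives 6 = 6 = t_1.
Suppose the result is true for m = p, so t_p = (-3)^(p + 1) - 3·2^(p - 1).
Then t_{p+1} = 2·t_p + 15·(-3)^p = 2·((-3)^(p + 1) - 3·2^(p - 1)) + 15·(-3)^p = (-3)^(p + 2) - 3·2^p = (-3)^((p+1) + 1) - 3·2^((p+1) - 1),
which is the claimed formula at m = p+1.
This completes the induction.

t_m = (-3)^(m + 1) - 3·2^(m - 1)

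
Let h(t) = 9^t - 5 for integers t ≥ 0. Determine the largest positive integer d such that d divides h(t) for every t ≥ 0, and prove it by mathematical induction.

Computing the first values: h(0) = -4 and h(1) = 4; gcd(-4, 4) = 4, so d ≤ 4.
We prove 4 | 9^t - 5 for all t ≥ 0 by induction on t.
Base step (t = 0): h(0) = -4 = 4·(-1), so 4 | h(0).
Suppose the result is true for t = p, i.e. 4 | h(p). Then
h(p+1) = 9^(p+1) - 5 = 9·(9^p - 5) + 40 = 9·h(p) + 40. The first term is divisible by 4 by the inductive hypothesis, and 40 is divisible by 4. Hence 4 | h(p+1).
Hence, by induction on t, the claim holds for every t ≥ 0.
Therefore the largest such d is 4.

d = 4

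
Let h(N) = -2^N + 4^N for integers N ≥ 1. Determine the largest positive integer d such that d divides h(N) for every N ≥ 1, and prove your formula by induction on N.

d = 2

Computing the first values: h(1) = 2 and h(2) = 12; gcd(2, 12) = 2, so d ≤ 2.
We prove 2 | -2^N + 4^N for all N ≥ 1 by induction on N.
Base case (N = 1): h(1) = 2 = 2·(1), so 2 | h(1).
For the inductive step, assume it holds for an arbitrary j ≥ 1, i.e. 2 | h(j). Then
4^{j+1} − 2^{j+1} = 4·4^j − 2·2^j = 4·(4^j − 2^j) + (2)·2^j. The first term is divisible by 2 by the inductive hypothesis, and the second term (2)·2^j is divisible by 2 since 2 | 2. Hence 2 | h(j+1).
By induction, the statement is established for all N ≥ 1.
Therefore the largest such d is 2.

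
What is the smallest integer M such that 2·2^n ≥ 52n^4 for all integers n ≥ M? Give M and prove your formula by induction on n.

At n = 22: 8388608 < 12181312, so the inequality fails and M ≥ 23. We prove 2·2^n ≥ 52n^4 for all n ≥ 23.
Base case (n = 23): 2·2^n = 16777216 and 52n^4 = 14551732, so 16777216 ≥ 14551732.
Inductive step: suppose the statement holds for some m ≥ 23, so 2·2^m ≥ 52m^4.
Then 2·2^(m + 1) = 2·(2·2^m) ≥ 2·(52m^4).
Also, for m ≥ 23 we have 2·(52m^4) ≥ 52(m+1)^4, since 2 ≥ (1 + 1/m)^4 for all m ≥ 23.
Combining, 2·2^(m + 1) ≥ 52(m+1)^4.
This completes the induction.
Hence the smallest such M is 23.

M = 23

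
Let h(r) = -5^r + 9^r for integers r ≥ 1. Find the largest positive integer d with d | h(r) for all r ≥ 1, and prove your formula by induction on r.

d = 4

Computing the first values: h(1) = 4 and h(2) = 56; gcd(4, 56) = 4, so d ≤ 4.
We prove 4 | -5^r + 9^r for all r ≥ 1 by induction on r.
Base step (r = 1): h(1) = 4 = 4·(1), so 4 | h(1).
Inductive step: suppose the statement holds for some j ≥ 1, i.e. 4 | h(j). Then
9^{j+1} − 5^{j+1} = 9·9^j − 5·5^j = 9·(9^j − 5^j) + (4)·5^j. The first term is divisible by 4 by the inductive hypothesis, and the second term (4)·5^j is divisible by 4 since 4 | 4. Hence 4 | h(j+1).
Hence, by induction on r, the claim holds for every r ≥ 1.
Therefore the largest such d is 4.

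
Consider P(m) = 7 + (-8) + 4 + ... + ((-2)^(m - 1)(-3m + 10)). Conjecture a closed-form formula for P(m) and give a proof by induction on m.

We claim P(m) = (-2)^m(m - 3) + 3 for all m ≥ 1.
Base case (m = 1): P(1) = 7, and the closed form gives 7. They agree.
Inductive step: assume the claim holds for m = r, so P(r) = (-2)^r(r - 3) + 3.
Then P(r+1) = P(r) + ((-2)^r(-3r + 7)) = ((-2)^r(r - 3) + 3) + ((-2)^r(-3r + 7)).
Simplifying, P(r+1) = (-2)^(r + 1)r + (-2)^(r + 2) + 3 = (-2)^(r+1)((r+1) - 3) + 3,
which is the closed form with m = r+1.
This completes the induction.

P(m) = (-2)^m(m - 3) + 3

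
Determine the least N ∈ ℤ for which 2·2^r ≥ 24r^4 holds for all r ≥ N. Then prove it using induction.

N = 22

At r = 21: 4194304 < 4667544, so the inequality fails and N ≥ 22. We prove 2·2^r ≥ 24r^4 for all r ≥ 22.
Base case (r = 22): 2·2^r = 8388608 and 24r^4 = 5622144, so 8388608 ≥ 5622144.
Inductive step: suppose the statement holds for some k ≥ 22, so 2·2^k ≥ 24k^4.
Then 2·2^(k + 1) = 2·(2·2^k) ≥ 2·(24k^4).
Also, for k ≥ 22 we have 2·(24k^4) ≥ 24(k+1)^4, since 2 ≥ (1 + 1/k)^4 for all k ≥ 22.
Combining, 2·2^(k + 1) ≥ 24(k+1)^4.
This completes the induction.
Hence the smallest such N is 22.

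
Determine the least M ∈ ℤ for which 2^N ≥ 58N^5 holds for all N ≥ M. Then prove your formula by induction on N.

M = 31

At N = 30: 1073741824 < 1409400000, so the inequality fails and M ≥ 31. We prove 2^N ≥ 58N^5 for all N ≥ 31.
When N = 31: 2^N = 2147483648 and 58N^5 = 1660490758, so 2147483648 ≥ 1660490758.
For the inductive step, assume it holds for an arbitrary r ≥ 31, so 2^r ≥ 58r^5.
Then 2^(r + 1) = 2·(2^r) ≥ 2·(58r^5).
Also, for r ≥ 31 we have 2·(58r^5) ≥ 58(r+1)^5, since 2 ≥ (1 + 1/r)^5 for all r ≥ 31.
Combining, 2^(r + 1) ≥ 58(r+1)^5.
By induction, the statement is established for all N ≥ 31.
Hence the smallest such M is 31.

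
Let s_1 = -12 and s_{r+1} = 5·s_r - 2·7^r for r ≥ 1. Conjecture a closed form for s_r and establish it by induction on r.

s_r = -5^r - 7^r

Computing the first terms: s_1 = -12, s_2 = -74, s_3 = -468. This suggests s_r = -5^r - 7^r.
For the base case r = 1: the formula gives -12 = -12 = s_1.
Inductive step: assume the claim holds for r = i, so s_i = -5^i - 7^i.
Then s_{i+1} = 5·s_i - 2·7^i = 5·(-5^i - 7^i) - 2·7^i = -5^(i + 1) - 7^(i + 1),
which is the claimed formula at r = i+1.
This completes the induction.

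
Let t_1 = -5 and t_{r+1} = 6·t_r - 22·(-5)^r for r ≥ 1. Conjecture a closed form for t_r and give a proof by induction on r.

t_r = 2(-5)^r + 5·6^(r - 1)

Computing the first terms: t_1 = -5, t_2 = 80, t_3 = -70. This suggests t_r = 2(-5)^r + 5·6^(r - 1).
For the base case r = 1: the formula gives -5 = -5 = t_1.
Suppose the result is true for r = k, so t_k = 2(-5)^k + 5·6^(k - 1).
Then t_{k+1} = 6·t_k - 22·(-5)^k = 6·(2(-5)^k + 5·6^(k - 1)) - 22·(-5)^k = 2(-5)^(k + 1) + 5·6^k = 2(-5)^(k+1) + 5·6^((k+1) - 1),
which is the claimed formula at r = k+1.
This completes the induction.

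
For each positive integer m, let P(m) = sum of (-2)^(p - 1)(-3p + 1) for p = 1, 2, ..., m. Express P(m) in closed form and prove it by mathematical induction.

We claim P(m) = (-2)^m·m for all m ≥ 1.
When m = 1: P(1) = -2, and the closed form gives -2. They agree.
Inductive step: assume the claim holds for m = p, so P(p) = (-2)^p·p.
Then P(p+1) = P(p) + ((-2)^p(-3p - 2)) = ((-2)^p·p) + ((-2)^p(-3p - 2)).
Simplifying, P(p+1) = (-2)^(p + 1)(p + 1) = (-2)^(p+1)·(p+1),
which is the closed form with m = p+1.
This completes the induction.

P(m) = (-2)^m·m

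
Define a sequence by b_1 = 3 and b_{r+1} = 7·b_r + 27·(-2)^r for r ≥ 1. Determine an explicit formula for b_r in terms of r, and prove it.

b_r = -3(-2)^r - 3·7^(r - 1)

Computing the first terms: b_1 = 3, b_2 = -33, b_3 = -123. This suggests b_r = -3(-2)^r - 3·7^(r - 1).
Base case (r = 1): the formula gives 3 = 3 = b_1.
For the inductive step, assume it holds for an arbitrary k ≥ 1, so b_k = -3(-2)^k - 3·7^(k - 1).
Then b_{k+1} = 7·b_k + 27·(-2)^k = 7·(-3(-2)^k - 3·7^(k - 1)) + 27·(-2)^k = -3(-2)^(k + 1) - 3·7^k = -3(-2)^(k+1) - 3·7^((k+1) - 1),
which is the claimed formula at r = k+1.
By induction, the statement is established for all r ≥ 1.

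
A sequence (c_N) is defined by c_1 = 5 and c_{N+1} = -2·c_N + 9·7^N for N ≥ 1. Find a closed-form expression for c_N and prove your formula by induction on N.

Computing the first terms: c_1 = 5, c_2 = 53, c_3 = 335. This suggests c_N = (-2)^N + 7^N.
When N = 1: the formula gives 5 = 5 = c_1.
For the inductive step, assume it holds for an arbitrary r ≥ 1, so c_r = (-2)^r + 7^r.
Then c_{r+1} = -2·c_r + 9·7^r = -2·((-2)^r + 7^r) + 9·7^r = (-2)^(r + 1) + 7^(r + 1),
which is the claimed formula at N = r+1.
By induction, the statement is established for all N ≥ 1.

c_N = (-2)^N + 7^N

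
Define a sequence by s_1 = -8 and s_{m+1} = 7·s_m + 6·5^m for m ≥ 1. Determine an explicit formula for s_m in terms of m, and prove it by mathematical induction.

Computing the first terms: s_1 = -8, s_2 = -26, s_3 = -32. This suggests s_m = -3·5^m + 7^m.
When m = 1: the formula gives -8 = -8 = s_1.
Inductive step: suppose the statement holds for some i ≥ 1, so s_i = -3·5^i + 7^i.
Then s_{i+1} = 7·s_i + 6·5^i = 7·(-3·5^i + 7^i) + 6·5^i = -3·5^(i + 1) + 7^(i + 1),
which is the claimed formula at m = i+1.
By induction, the statement is established for all m ≥ 1.

s_m = -3·5^m + 7^m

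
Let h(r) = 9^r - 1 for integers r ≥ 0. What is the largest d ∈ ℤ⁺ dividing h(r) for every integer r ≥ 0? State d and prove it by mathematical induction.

Computing the first values: h(0) = 0 and h(1) = 8; gcd(0, 8) = 8, so d ≤ 8.
We prove 8 | 9^r - 1 for all r ≥ 0 by induction on r.
Base step (r = 0): h(0) = 0 = 8·(0), so 8 | h(0).
For the inductive step, assume it holds for an arbitrary k ≥ 0, i.e. 8 | h(k). Then
h(k+1) = 9^(k+1) - 1 = 9·(9^k - 1) + 8 = 9·h(k) + 8. The first term is divisible by 8 by the inductive hypothesis, and 8 is divisible by 8. Hence 8 | h(k+1).
Hence, by induction on r, the claim holds for every r ≥ 0.
Therefore the largest such d is 8.

d = 8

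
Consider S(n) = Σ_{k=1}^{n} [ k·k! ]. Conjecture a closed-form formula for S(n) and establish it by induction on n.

We claim S(n) = (n + 1)! - 1 for all n ≥ 1.
Base case (n = 1): S(1) = 1, and the closed form gives 1. They agree.
Inductive step: assume the claim holds for n = k, so S(k) = (k + 1)! - 1.
Then S(k+1) = S(k) + ((k + 1)(k + 1)!) = ((k + 1)! - 1) + ((k + 1)(k + 1)!).
Simplifying, S(k+1) = ((k+1) + 1)! - 1,
which is the closed form with n = k+1.
By induction, the statement is established for all n ≥ 1.

S(n) = (n + 1)! - 1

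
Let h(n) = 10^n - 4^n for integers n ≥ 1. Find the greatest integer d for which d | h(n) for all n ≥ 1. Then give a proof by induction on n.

Computing the first values: h(1) = 6 and h(2) = 84; gcd(6, 84) = 6, so d ≤ 6.
We prove 6 | 10^n - 4^n for all n ≥ 1 by induction on n.
Base step (n = 1): h(1) = 6 = 6·(1), so 6 | h(1).
For the inductive step, assume it holds for an arbitrary j ≥ 1, i.e. 6 | h(j). Then
10^{j+1} − 4^{j+1} = 10·10^j − 4·4^j = 10·(10^j − 4^j) + (6)·4^j. The first term is divisible by 6 by the inductive hypothesis, and the second term (6)·4^j is divisible by 6 since 6 | 6. Hence 6 | h(j+1).
By the principle of mathematical induction, the result holds for all n ≥ 1.
Therefore the largest such d is 6.

d = 6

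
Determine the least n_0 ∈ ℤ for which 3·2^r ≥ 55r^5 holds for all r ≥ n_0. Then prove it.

At r = 28: 805306368 < 946570240, so the inequality fails and n_0 ≥ 29. We prove 3·2^r ≥ 55r^5 for all r ≥ 29.
For the base case r = 29: 3·2^r = 1610612736 and 55r^5 = 1128113195, so 1610612736 ≥ 1128113195.
Inductive step: suppose the statement holds for some k ≥ 29, so 3·2^k ≥ 55k^5.
Then 3·2^(k + 1) = 2·(3·2^k) ≥ 2·(55k^5).
Also, for k ≥ 29 we have 2·(55k^5) ≥ 55(k+1)^5, since 2 ≥ (1 + 1/k)^5 for all k ≥ 29.
Combining, 3·2^(k + 1) ≥ 55(k+1)^5.
By the principle of mathematical induction, the result holds for all r ≥ 29.
Hence the smallest such n_0 is 29.

n_0 = 29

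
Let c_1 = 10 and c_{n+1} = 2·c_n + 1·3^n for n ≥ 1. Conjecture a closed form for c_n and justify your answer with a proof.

c_n = 7·2^(n - 1) + 3^n

Computing the first terms: c_1 = 10, c_2 = 23, c_3 = 55. This suggests c_n = 7·2^(n - 1) + 3^n.
For the base case n = 1: the formula gives 10 = 10 = c_1.
Inductive step: suppose the statement holds for some p ≥ 1, so c_p = 7·2^(p - 1) + 3^p.
Then c_{p+1} = 2·c_p + 1·3^p = 2·(7·2^(p - 1) + 3^p) + 1·3^p = 7·2^p + 3^(p + 1) = 7·2^((p+1) - 1) + 3^(p+1),
which is the claimed formula at n = p+1.
Hence, by induction on n, the claim holds for every n ≥ 1.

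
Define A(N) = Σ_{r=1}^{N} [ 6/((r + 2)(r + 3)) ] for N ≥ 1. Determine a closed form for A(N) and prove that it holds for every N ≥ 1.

A(N) = 2N/(N + 3)

We claim A(N) = 2N/(N + 3) for all N ≥ 1.
For the base case N = 1: A(1) = 1/2, and the closed form gives 1/2. They agree.
Inductive step: assume the claim holds for N = r, so A(r) = 2r/(r + 3).
Then A(r+1) = A(r) + (6/((r + 3)(r + 4))) = (2r/(r + 3)) + (6/((r + 3)(r + 4))).
Simplifying, A(r+1) = 2(r + 1)/(r + 4) = 2(r+1)/((r+1) + 3),
which is the closed form with N = r+1.
This completes the induction.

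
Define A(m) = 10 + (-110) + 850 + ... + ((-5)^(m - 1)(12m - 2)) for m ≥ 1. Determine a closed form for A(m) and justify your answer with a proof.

We claim A(m) = -2(-5)^m·m for all m ≥ 1.
For the base case m = 1: A(1) = 10, and the closed form gives 10. They agree.
Inductive step: suppose the statement holds for some k ≥ 1, so A(k) = -2(-5)^k·k.
Then A(k+1) = A(k) + ((-5)^k(12k + 10)) = (-2(-5)^k·k) + ((-5)^k(12k + 10)).
Simplifying, A(k+1) = 10(-5)^k(k + 1) = -2(-5)^(k+1)·(k+1),
which is the closed form with m = k+1.
This completes the induction.

A(m) = -2(-5)^m·m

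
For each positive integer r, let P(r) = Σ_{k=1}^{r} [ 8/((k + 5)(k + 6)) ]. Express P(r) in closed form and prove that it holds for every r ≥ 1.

P(r) = 4r/(3(r + 6))

We claim P(r) = 4r/(3(r + 6)) for all r ≥ 1.
Base case (r = 1): P(1) = 4/21, and the closed form gives 4/21. They agree.
Suppose the result is true for r = k, so P(k) = 4k/(3(k + 6)).
Then P(k+1) = P(k) + (8/((k + 6)(k + 7))) = (4k/(3(k + 6))) + (8/((k + 6)(k + 7))).
Simplifying, P(k+1) = 4(k + 1)/(3(k + 7)) = 4(k+1)/(3((k+1) + 6)),
which is the closed form with r = k+1.
Hence, by induction on r, the claim holds for every r ≥ 1.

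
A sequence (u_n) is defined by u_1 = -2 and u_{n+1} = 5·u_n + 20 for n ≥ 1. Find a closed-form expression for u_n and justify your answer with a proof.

Computing the first terms: u_1 = -2, u_2 = 10, u_3 = 70. This suggests u_n = 3·5^(n - 1) - 5.
Base case (n = 1): the formula gives -2 = -2 = u_1.
Inductive step: suppose the statement holds for some r ≥ 1, so u_r = 3·5^(r - 1) - 5.
Then u_{r+1} = 5·u_r + 20 = 5·(3·5^(r - 1) - 5) + 20 = 3·5^r - 5 = 3·5^((r+1) - 1) - 5,
which is the claimed formula at n = r+1.
By the principle of mathematical induction, the result holds for all n ≥ 1.

u_n = 3·5^(n - 1) - 5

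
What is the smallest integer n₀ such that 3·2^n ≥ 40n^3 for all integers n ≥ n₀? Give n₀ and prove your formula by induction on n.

n₀ = 16

At n = 15: 98304 < 135000, so the inequality fails and n₀ ≥ 16. We prove 3·2^n ≥ 40n^3 for all n ≥ 16.
When n = 16: 3·2^n = 196608 and 40n^3 = 163840, so 196608 ≥ 163840.
For the inductive step, assume it holds for an arbitrary i ≥ 16, so 3·2^i ≥ 40i^3.
Then 3·2^(i + 1) = 2·(3·2^i) ≥ 2·(40i^3).
Also, for i ≥ 16 we have 2·(40i^3) ≥ 40(i+1)^3, since 2 ≥ (1 + 1/i)^3 for all i ≥ 16.
Combining, 3·2^(i + 1) ≥ 40(i+1)^3.
By the principle of mathematical induction, the result holds for all n ≥ 16.
Hence the smallest such n₀ is 16.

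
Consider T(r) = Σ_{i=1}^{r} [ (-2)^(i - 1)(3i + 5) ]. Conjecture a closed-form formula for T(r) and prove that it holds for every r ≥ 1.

T(r) = -(-2)^r(r + 2) + 2

We claim T(r) = -(-2)^r(r + 2) + 2 for all r ≥ 1.
Base case (r = 1): T(1) = 8, and the closed form gives 8. They agree.
Suppose the result is true for r = i, so T(i) = -(-2)^i(i + 2) + 2.
Then T(i+1) = T(i) + ((-2)^i(3i + 8)) = (-(-2)^i(i + 2) + 2) + ((-2)^i(3i + 8)).
Simplifying, T(i+1) = 2(-2)^i·i + 6(-2)^i + 2 = -(-2)^(i+1)((i+1) + 2) + 2,
which is the closed form with r = i+1.
Hence, by induction on r, the claim holds for every r ≥ 1.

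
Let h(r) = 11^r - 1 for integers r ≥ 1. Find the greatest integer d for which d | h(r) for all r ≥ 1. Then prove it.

d = 10

Computing the first values: h(1) = 10 and h(2) = 120; gcd(10, 120) = 10, so d ≤ 10.
We prove 10 | 11^r - 1 for all r ≥ 1 by induction on r.
Base step (r = 1): h(1) = 10 = 10·(1), so 10 | h(1).
Suppose the result is true for r = k, i.e. 10 | h(k). Then
11^{k+1} − 1^{k+1} = 11·11^k − 1·1^k = 11·(11^k − 1^k) + (10)·1^k. The first term is divisible by 10 by the inductive hypothesis, and the second term (10)·1^k is divisible by 10 since 10 | 10. Hence 10 | h(k+1).
This completes the induction.
Therefore the largest such d is 10.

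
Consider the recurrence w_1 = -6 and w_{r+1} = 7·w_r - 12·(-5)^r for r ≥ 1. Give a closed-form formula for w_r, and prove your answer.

Computing the first terms: w_1 = -6, w_2 = 18, w_3 = -174. This suggests w_r = (-5)^r - 7^(r - 1).
When r = 1: the formula gives -6 = -6 = w_1.
Inductive step: assume the claim holds for r = p, so w_p = (-5)^p - 7^(p - 1).
Then w_{p+1} = 7·w_p - 12·(-5)^p = 7·((-5)^p - 7^(p - 1)) - 12·(-5)^p = (-5)^(p + 1) - 7^p = (-5)^(p+1) - 7^((p+1) - 1),
which is the claimed formula at r = p+1.
By the principle of mathematical induction, the result holds for all r ≥ 1.

w_r = (-5)^r - 7^(r - 1)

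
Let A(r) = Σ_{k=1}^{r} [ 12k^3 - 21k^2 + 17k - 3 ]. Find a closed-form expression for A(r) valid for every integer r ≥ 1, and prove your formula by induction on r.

We claim A(r) = r(3r + 2)(r^2 - r + 1) for all r ≥ 1.
Base case (r = 1): A(1) = 5, and the closed form gives 5. They agree.
For the inductive step, assume it holds for an arbitrary k ≥ 1, so A(k) = k(3k^3 - k^2 + k + 2).
Then A(k+1) = A(k) + (12k^3 + 15k^2 + 11k + 5) = (k(3k^3 - k^2 + k + 2)) + (12k^3 + 15k^2 + 11k + 5).
Simplifying, A(k+1) = (k + 1)(3k + 5)(k^2 + k + 1) = (k+1)(3(k+1) + 2)((k+1)^2 - (k+1) + 1),
which is the closed form with r = k+1.
Hence, by induction on r, the claim holds for every r ≥ 1.

A(r) = r(3r + 2)(r^2 - r + 1)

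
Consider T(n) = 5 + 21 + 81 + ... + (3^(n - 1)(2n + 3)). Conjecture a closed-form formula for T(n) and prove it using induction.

We claim T(n) = 3^n(n + 1) - 1 for all n ≥ 1.
For the base case n = 1: T(1) = 5, and the closed form gives 5. They agree.
Inductive step: suppose the statement holds for some r ≥ 1, so T(r) = 3^r(r + 1) - 1.
Then T(r+1) = T(r) + (3^r(2r + 5)) = (3^r(r + 1) - 1) + (3^r(2r + 5)).
Simplifying, T(r+1) = 3·3^r·r + 6·3^r - 1 = 3^(r+1)((r+1) + 1) - 1,
which is the closed form with n = r+1.
This completes the induction.

T(n) = 3^n(n + 1) - 1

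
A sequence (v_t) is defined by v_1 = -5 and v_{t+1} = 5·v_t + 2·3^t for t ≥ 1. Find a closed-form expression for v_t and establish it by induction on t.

Computing the first terms: v_1 = -5, v_2 = -19, v_3 = -77. This suggests v_t = -3^t - 2·5^(t - 1).
For the base case t = 1: the formula gives -5 = -5 = v_1.
Inductive step: assume the claim holds for t = p, so v_p = -3^p - 2·5^(p - 1).
Then v_{p+1} = 5·v_p + 2·3^p = 5·(-3^p - 2·5^(p - 1)) + 2·3^p = -3^(p + 1) - 2·5^p = -3^(p+1) - 2·5^((p+1) - 1),
which is the claimed formula at t = p+1.
This completes the induction.

v_t = -3^t - 2·5^(t - 1)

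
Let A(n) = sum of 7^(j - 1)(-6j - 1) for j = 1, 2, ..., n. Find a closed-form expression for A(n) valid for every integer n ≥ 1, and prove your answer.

We claim A(n) = -7^n·n for all n ≥ 1.
Base step (n = 1): A(1) = -7, and the closed form gives -7. They agree.
For the inductive step, assume it holds for an arbitrary j ≥ 1, so A(j) = -7^j·j.
Then A(j+1) = A(j) + (7^j(-6j - 7)) = (-7^j·j) + (7^j(-6j - 7)).
Simplifying, A(j+1) = 7^(j + 1)(-j - 1) = -7^(j+1)·(j+1),
which is the closed form with n = j+1.
This completes the induction.

A(n) = -7^n·n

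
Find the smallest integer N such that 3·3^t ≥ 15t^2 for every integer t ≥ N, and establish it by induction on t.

N = 4

At t = 3: 81 < 135, so the inequality fails and N ≥ 4. We prove 3·3^t ≥ 15t^2 for all t ≥ 4.
Base step (t = 4): 3·3^t = 243 and 15t^2 = 240, so 243 ≥ 240.
For the inductive step, assume it holds for an arbitrary r ≥ 4, so 3·3^r ≥ 15r^2.
Then 3·3^(r + 1) = 3·(3·3^r) ≥ 3·(15r^2).
Also, for r ≥ 4 we have 3·(15r^2) ≥ 15(r+1)^2, since 3 ≥ (1 + 1/r)^2 for all r ≥ 4.
Combining, 3·3^(r + 1) ≥ 15(r+1)^2.
By induction, the statement is established for all t ≥ 4.
Hence the smallest such N is 4.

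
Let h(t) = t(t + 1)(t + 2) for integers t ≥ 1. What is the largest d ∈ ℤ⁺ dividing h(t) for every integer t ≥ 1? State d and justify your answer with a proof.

d = 6

Computing the first values: h(1) = 6 and h(2) = 24; gcd(6, 24) = 6, so d ≤ 6.
We prove 6 | t(t + 1)(t + 2) for all t ≥ 1 by induction on t.
When t = 1: h(1) = 6 = 6·(1), so 6 | h(1).
Inductive step: suppose the statement holds for some j ≥ 1, i.e. 6 | h(j). Then
h(j+1) − h(j) = (j+1)·(j+2)·(j+3) − j·(j+1)·(j+2) = (j+1)·(j+2)·[(j+3) − j] = 3·(j+1)·(j+2). The product of 2 consecutive integers is divisible by (2)! = 2, so h(j+1) − h(j) is divisible by 3·2 = 6. By the inductive hypothesis 6 | h(j), hence 6 | h(j+1).
Hence, by induction on t, the claim holds for every t ≥ 1.
Therefore the largest such d is 6.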